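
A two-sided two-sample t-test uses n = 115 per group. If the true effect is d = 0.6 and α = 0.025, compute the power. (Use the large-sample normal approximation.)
Power ≈ 0.99

Power calculation (two-sample t-test, normal approximation):
z_β = d · √(n/2) - z_{α/2}
z_β = 0.6 · √(115/2) - 2.241
z_β = 0.6 · 7.583 - 2.241
z_β = 2.308

Power = Φ(z_β) = Φ(2.308) ≈ 0.990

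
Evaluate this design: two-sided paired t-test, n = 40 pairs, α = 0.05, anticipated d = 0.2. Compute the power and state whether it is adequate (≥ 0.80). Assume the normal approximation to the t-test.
Power ≈ 0.24; the study is underpowered (power < 0.80)

Power calculation (paired t-test, normal approximation):
z_β = d · √n - z_{α/2}
z_β = 0.2 · √40 - 1.960
z_β = 0.2 · 6.325 - 1.960
z_β = -0.695

Power = Φ(z_β) = Φ(-0.695) ≈ 0.244

Effect size d = 0.2 is small by Cohen's convention (0.2/0.5/0.8).

Threshold: power ≥ 0.80 is conventionally adequate.
Power ≈ 0.24 → the study is underpowered (power < 0.80).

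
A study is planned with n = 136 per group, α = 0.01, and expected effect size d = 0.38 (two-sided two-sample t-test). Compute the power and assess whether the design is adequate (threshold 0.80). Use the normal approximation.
Power ≈ 0.71; the study is underpowered (power < 0.80)

Power calculation (two-sample t-test, normal approximation):
z_β = d · √(n/2) - z_{α/2}
z_β = 0.38 · √(136/2) - 2.576
z_β = 0.38 · 8.246 - 2.576
z_β = 0.558

Power = Φ(z_β) = Φ(0.558) ≈ 0.711

Effect size d = 0.38 is small by Cohen's convention (0.2/0.5/0.8).

Threshold: power ≥ 0.80 is conventionally adequate.
Power ≈ 0.71 → the study is underpowered (power < 0.80).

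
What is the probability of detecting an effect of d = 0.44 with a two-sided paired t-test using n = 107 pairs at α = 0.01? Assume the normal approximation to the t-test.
Power ≈ 0.98

Power calculation (paired t-test, normal approximation):
z_β = d · √n - z_{α/2}
z_β = 0.44 · √107 - 2.576
z_β = 0.44 · 10.344 - 2.576
z_β = 1.976

Power = Φ(z_β) = Φ(1.976) ≈ 0.976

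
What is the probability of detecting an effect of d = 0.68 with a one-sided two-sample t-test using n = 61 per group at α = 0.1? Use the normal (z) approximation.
Power ≈ 0.99

Power calculation (two-sample t-test, normal approximation):
z_β = d · √(n/2) - z_α
z_β = 0.68 · √(61/2) - 1.282
z_β = 0.68 · 5.523 - 1.282
z_β = 2.474

Power = Φ(z_β) = Φ(2.474) ≈ 0.993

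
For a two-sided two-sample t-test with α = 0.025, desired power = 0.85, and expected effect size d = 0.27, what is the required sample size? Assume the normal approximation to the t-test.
n = 295 per group

Sample size formula (two-sample t-test, normal approximation):
n = 2 · ((z_{α/2} + z_β) / d)²

z_{α/2} = 2.241 (for α = 0.025, two-sided)
z_β = 1.036 (for power = 0.85)
d = 0.27

n = 2 · ((2.241 + 1.036) / 0.27)²
n = 2 · (12.137)²
n ≈ 294.61
Round up to the next whole number: n = 295 per group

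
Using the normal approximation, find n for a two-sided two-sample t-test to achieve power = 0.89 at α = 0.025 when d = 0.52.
n = 89 per group

Sample size formula (two-sample t-test, normal approximation):
n = 2 · ((z_{α/2} + z_β) / d)²

z_{α/2} = 2.241 (for α = 0.025, two-sided)
z_β = 1.227 (for power = 0.89)
d = 0.52

n = 2 · ((2.241 + 1.227) / 0.52)²
n = 2 · (6.669)²
n ≈ 88.95
Round up to the next whole number: n = 89 per group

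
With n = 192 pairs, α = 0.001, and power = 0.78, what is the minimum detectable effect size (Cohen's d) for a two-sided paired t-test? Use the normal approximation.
d ≈ 0.29

Minimum detectable effect (paired t-test, normal approximation):
d = (z_{α/2} + z_β) / √n
d = (3.291 + 0.772) / √192
d = 4.063 / 13.856
d ≈ 0.29

By Cohen's convention (0.2 small / 0.5 medium / 0.8 large): small effect.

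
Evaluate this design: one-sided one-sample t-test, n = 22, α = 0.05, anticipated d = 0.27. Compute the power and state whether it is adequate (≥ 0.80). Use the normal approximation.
Power ≈ 0.35; the study is underpowered (power < 0.80)

Power calculation (one-sample t-test, normal approximation):
z_β = d · √n - z_α
z_β = 0.27 · √22 - 1.645
z_β = 0.27 · 4.690 - 1.645
z_β = -0.378

Power = Φ(z_β) = Φ(-0.378) ≈ 0.353

Effect size d = 0.27 is small by Cohen's convention (0.2/0.5/0.8).

Threshold: power ≥ 0.80 is conventionally adequate.
Power ≈ 0.35 → the study is underpowered (power < 0.80).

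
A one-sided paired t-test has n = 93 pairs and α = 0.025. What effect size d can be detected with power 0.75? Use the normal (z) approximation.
d ≈ 0.27

Minimum detectable effect (paired t-test, normal approximation):
d = (z_α + z_β) / √n
d = (1.960 + 0.674) / √93
d = 2.634 / 9.644
d ≈ 0.27

By Cohen's convention (0.2 small / 0.5 medium / 0.8 large): small effect.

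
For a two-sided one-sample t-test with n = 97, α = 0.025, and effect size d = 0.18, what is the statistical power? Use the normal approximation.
Power ≈ 0.32

Power calculation (one-sample t-test, normal approximation):
z_β = d · √n - z_{α/2}
z_β = 0.18 · √97 - 2.241
z_β = 0.18 · 9.849 - 2.241
z_β = -0.469

Power = Φ(z_β) = Φ(-0.469) ≈ 0.320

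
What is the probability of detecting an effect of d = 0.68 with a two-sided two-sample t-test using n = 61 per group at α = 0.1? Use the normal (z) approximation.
Power ≈ 0.98

Power calculation (two-sample t-test, normal approximation):
z_β = d · √(n/2) - z_{α/2}
z_β = 0.68 · √(61/2) - 1.645
z_β = 0.68 · 5.523 - 1.645
z_β = 2.111

Power = Φ(z_β) = Φ(2.111) ≈ 0.983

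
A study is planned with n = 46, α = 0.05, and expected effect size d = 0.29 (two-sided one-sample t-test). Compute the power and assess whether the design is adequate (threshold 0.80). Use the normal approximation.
Power ≈ 0.50; the study is underpowered (power < 0.80)

Power calculation (one-sample t-test, normal approximation):
z_β = d · √n - z_{α/2}
z_β = 0.29 · √46 - 1.960
z_β = 0.29 · 6.782 - 1.960
z_β = 0.007

Power = Φ(z_β) = Φ(0.007) ≈ 0.503

Effect size d = 0.29 is small by Cohen's convention (0.2/0.5/0.8).

Threshold: power ≥ 0.80 is conventionally adequate.
Power ≈ 0.50 → the study is underpowered (power < 0.80).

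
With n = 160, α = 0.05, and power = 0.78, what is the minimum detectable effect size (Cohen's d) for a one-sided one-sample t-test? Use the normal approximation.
d ≈ 0.19

Minimum detectable effect (one-sample t-test, normal approximation):
d = (z_α + z_β) / √n
d = (1.645 + 0.772) / √160
d = 2.417 / 12.649
d ≈ 0.19

By Cohen's convention (0.2 small / 0.5 medium / 0.8 large): very small effect.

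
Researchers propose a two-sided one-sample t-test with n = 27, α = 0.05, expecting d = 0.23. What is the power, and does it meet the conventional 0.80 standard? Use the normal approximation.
Power ≈ 0.22; the study is underpowered (power < 0.80)

Power calculation (one-sample t-test, normal approximation):
z_β = d · √n - z_{α/2}
z_β = 0.23 · √27 - 1.960
z_β = 0.23 · 5.196 - 1.960
z_β = -0.765

Power = Φ(z_β) = Φ(-0.765) ≈ 0.222

Effect size d = 0.23 is small by Cohen's convention (0.2/0.5/0.8).

Threshold: power ≥ 0.80 is conventionally adequate.
Power ≈ 0.22 → the study is underpowered (power < 0.80).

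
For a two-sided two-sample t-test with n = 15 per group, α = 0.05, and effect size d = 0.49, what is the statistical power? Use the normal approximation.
Power ≈ 0.27

Power calculation (two-sample t-test, normal approximation):
z_β = d · √(n/2) - z_{α/2}
z_β = 0.49 · √(15/2) - 1.960
z_β = 0.49 · 2.739 - 1.960
z_β = -0.618

Power = Φ(z_β) = Φ(-0.618) ≈ 0.268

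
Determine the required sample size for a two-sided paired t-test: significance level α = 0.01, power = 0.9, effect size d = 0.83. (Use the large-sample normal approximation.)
n = 22 pairs

Sample size formula (paired t-test, normal approximation):
n = ((z_{α/2} + z_β) / d)²

z_{α/2} = 2.576 (for α = 0.01, two-sided)
z_β = 1.282 (for power = 0.9)
d = 0.83

n = ((2.576 + 1.282) / 0.83)²
n = (4.648)²
n ≈ 21.60
Round up to the next whole number: n = 22 pairs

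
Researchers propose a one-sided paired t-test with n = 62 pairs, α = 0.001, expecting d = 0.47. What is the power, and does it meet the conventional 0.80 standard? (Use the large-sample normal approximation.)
Power ≈ 0.73; the study is underpowered (power < 0.80)

Power calculation (paired t-test, normal approximation):
z_β = d · √n - z_α
z_β = 0.47 · √62 - 3.090
z_β = 0.47 · 7.874 - 3.090
z_β = 0.611

Power = Φ(z_β) = Φ(0.611) ≈ 0.729

Effect size d = 0.47 is small by Cohen's convention (0.2/0.5/0.8).

Threshold: power ≥ 0.80 is conventionally adequate.
Power ≈ 0.73 → the study is underpowered (power < 0.80).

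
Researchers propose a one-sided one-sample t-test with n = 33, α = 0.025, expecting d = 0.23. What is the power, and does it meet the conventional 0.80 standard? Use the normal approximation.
Power ≈ 0.26; the study is underpowered (power < 0.80)

Power calculation (one-sample t-test, normal approximation):
z_β = d · √n - z_α
z_β = 0.23 · √33 - 1.960
z_β = 0.23 · 5.745 - 1.960
z_β = -0.639

Power = Φ(z_β) = Φ(-0.639) ≈ 0.262

Effect size d = 0.23 is small by Cohen's convention (0.2/0.5/0.8).

Threshold: power ≥ 0.80 is conventionally adequate.
Power ≈ 0.26 → the study is underpowered (power < 0.80).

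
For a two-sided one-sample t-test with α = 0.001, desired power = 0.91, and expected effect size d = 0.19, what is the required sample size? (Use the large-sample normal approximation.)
n = 595

Sample size formula (one-sample t-test, normal approximation):
n = ((z_{α/2} + z_β) / d)²

z_{α/2} = 3.291 (for α = 0.001, two-sided)
z_β = 1.341 (for power = 0.91)
d = 0.19

n = ((3.291 + 1.341) / 0.19)²
n = (24.379)²
n ≈ 594.34
Round up to the next whole number: n = 595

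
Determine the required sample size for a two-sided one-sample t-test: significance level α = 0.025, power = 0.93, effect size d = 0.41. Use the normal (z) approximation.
n = 83

Sample size formula (one-sample t-test, normal approximation):
n = ((z_{α/2} + z_β) / d)²

z_{α/2} = 2.241 (for α = 0.025, two-sided)
z_β = 1.476 (for power = 0.93)
d = 0.41

n = ((2.241 + 1.476) / 0.41)²
n = (9.066)²
n ≈ 82.19
Round up to the next whole number: n = 83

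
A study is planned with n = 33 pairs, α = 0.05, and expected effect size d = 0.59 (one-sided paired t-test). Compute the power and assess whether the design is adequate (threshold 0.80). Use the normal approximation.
Power ≈ 0.96; the study is adequately powered (power ≥ 0.80)

Power calculation (paired t-test, normal approximation):
z_β = d · √n - z_α
z_β = 0.59 · √33 - 1.645
z_β = 0.59 · 5.745 - 1.645
z_β = 1.744

Power = Φ(z_β) = Φ(1.744) ≈ 0.959

Effect size d = 0.59 is medium by Cohen's convention (0.2/0.5/0.8).

Threshold: power ≥ 0.80 is conventionally adequate.
Power ≈ 0.96 → the study is adequately powered (power ≥ 0.80).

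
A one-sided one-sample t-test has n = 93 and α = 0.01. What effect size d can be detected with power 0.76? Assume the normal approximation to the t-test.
d ≈ 0.31

Minimum detectable effect (one-sample t-test, normal approximation):
d = (z_α + z_β) / √n
d = (2.326 + 0.706) / √93
d = 3.033 / 9.644
d ≈ 0.31

By Cohen's convention (0.2 small / 0.5 medium / 0.8 large): small effect.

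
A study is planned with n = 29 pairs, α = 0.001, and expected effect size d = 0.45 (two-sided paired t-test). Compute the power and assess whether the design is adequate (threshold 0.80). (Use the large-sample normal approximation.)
Power ≈ 0.19; the study is underpowered (power < 0.80)

Power calculation (paired t-test, normal approximation):
z_β = d · √n - z_{α/2}
z_β = 0.45 · √29 - 3.291
z_β = 0.45 · 5.385 - 3.291
z_β = -0.867

Power = Φ(z_β) = Φ(-0.867) ≈ 0.193

Effect size d = 0.45 is small by Cohen's convention (0.2/0.5/0.8).

Threshold: power ≥ 0.80 is conventionally adequate.
Power ≈ 0.19 → the study is underpowered (power < 0.80).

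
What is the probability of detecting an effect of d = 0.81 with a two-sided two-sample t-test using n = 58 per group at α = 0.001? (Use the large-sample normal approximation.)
Power ≈ 0.86

Power calculation (two-sample t-test, normal approximation):
z_β = d · √(n/2) - z_{α/2}
z_β = 0.81 · √(58/2) - 3.291
z_β = 0.81 · 5.385 - 3.291
z_β = 1.071

Power = Φ(z_β) = Φ(1.071) ≈ 0.858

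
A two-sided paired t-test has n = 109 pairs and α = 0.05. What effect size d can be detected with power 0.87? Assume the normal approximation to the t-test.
d ≈ 0.30

Minimum detectable effect (paired t-test, normal approximation):
d = (z_{α/2} + z_β) / √n
d = (1.960 + 1.126) / √109
d = 3.086 / 10.440
d ≈ 0.30

By Cohen's convention (0.2 small / 0.5 medium / 0.8 large): small effect.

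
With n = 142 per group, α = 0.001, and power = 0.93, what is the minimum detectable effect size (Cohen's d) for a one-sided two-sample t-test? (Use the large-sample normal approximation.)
d ≈ 0.54

Minimum detectable effect (two-sample t-test, normal approximation):
d = (z_α + z_β) / √(n/2)
d = (3.090 + 1.476) / √(142/2)
d = 4.566 / 8.426
d ≈ 0.54

By Cohen's convention (0.2 small / 0.5 medium / 0.8 large): medium effect.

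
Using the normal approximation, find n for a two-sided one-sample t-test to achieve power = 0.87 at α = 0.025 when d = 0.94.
n = 13

Sample size formula (one-sample t-test, normal approximation):
n = ((z_{α/2} + z_β) / d)²

z_{α/2} = 2.241 (for α = 0.025, two-sided)
z_β = 1.126 (for power = 0.87)
d = 0.94

n = ((2.241 + 1.126) / 0.94)²
n = (3.582)²
n ≈ 12.83
Round up to the next whole number: n = 13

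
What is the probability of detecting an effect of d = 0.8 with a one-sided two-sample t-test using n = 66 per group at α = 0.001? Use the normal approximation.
Power ≈ 0.93

Power calculation (two-sample t-test, normal approximation):
z_β = d · √(n/2) - z_α
z_β = 0.8 · √(66/2) - 3.090
z_β = 0.8 · 5.745 - 3.090
z_β = 1.505

Power = Φ(z_β) = Φ(1.505) ≈ 0.934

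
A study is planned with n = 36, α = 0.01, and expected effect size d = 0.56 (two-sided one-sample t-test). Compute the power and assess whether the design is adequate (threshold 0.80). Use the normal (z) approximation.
Power ≈ 0.78; the study is underpowered (power < 0.80)

Power calculation (one-sample t-test, normal approximation):
z_β = d · √n - z_{α/2}
z_β = 0.56 · √36 - 2.576
z_β = 0.56 · 6.000 - 2.576
z_β = 0.784

Power = Φ(z_β) = Φ(0.784) ≈ 0.784

Effect size d = 0.56 is medium by Cohen's convention (0.2/0.5/0.8).

Threshold: power ≥ 0.80 is conventionally adequate.
Power ≈ 0.78 → the study is underpowered (power < 0.80).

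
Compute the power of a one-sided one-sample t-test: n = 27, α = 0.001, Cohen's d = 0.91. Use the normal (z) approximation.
Power ≈ 0.95

Power calculation (one-sample t-test, normal approximation):
z_β = d · √n - z_α
z_β = 0.91 · √27 - 3.090
z_β = 0.91 · 5.196 - 3.090
z_β = 1.638

Power = Φ(z_β) = Φ(1.638) ≈ 0.949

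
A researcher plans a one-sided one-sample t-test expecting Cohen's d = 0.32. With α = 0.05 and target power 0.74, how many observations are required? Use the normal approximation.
n = 52

Sample size formula (one-sample t-test, normal approximation):
n = ((z_α + z_β) / d)²

z_α = 1.645 (for α = 0.05, one-sided)
z_β = 0.643 (for power = 0.74)
d = 0.32

n = ((1.645 + 0.643) / 0.32)²
n = (7.150)²
n ≈ 51.12
Round up to the next whole number: n = 52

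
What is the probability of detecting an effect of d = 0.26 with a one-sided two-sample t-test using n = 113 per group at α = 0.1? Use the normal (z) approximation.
Power ≈ 0.75

Power calculation (two-sample t-test, normal approximation):
z_β = d · √(n/2) - z_α
z_β = 0.26 · √(113/2) - 1.282
z_β = 0.26 · 7.517 - 1.282
z_β = 0.673

Power = Φ(z_β) = Φ(0.673) ≈ 0.749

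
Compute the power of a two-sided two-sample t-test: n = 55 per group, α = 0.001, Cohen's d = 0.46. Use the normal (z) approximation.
Power ≈ 0.19

Power calculation (two-sample t-test, normal approximation):
z_β = d · √(n/2) - z_{α/2}
z_β = 0.46 · √(55/2) - 3.291
z_β = 0.46 · 5.244 - 3.291
z_β = -0.878

Power = Φ(z_β) = Φ(-0.878) ≈ 0.190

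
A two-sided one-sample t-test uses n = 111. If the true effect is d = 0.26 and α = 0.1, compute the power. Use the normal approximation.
Power ≈ 0.86

Power calculation (one-sample t-test, normal approximation):
z_β = d · √n - z_{α/2}
z_β = 0.26 · √111 - 1.645
z_β = 0.26 · 10.536 - 1.645
z_β = 1.094

Power = Φ(z_β) = Φ(1.094) ≈ 0.863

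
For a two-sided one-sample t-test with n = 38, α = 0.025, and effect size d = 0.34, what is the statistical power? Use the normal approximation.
Power ≈ 0.44

Power calculation (one-sample t-test, normal approximation):
z_β = d · √n - z_{α/2}
z_β = 0.34 · √38 - 2.241
z_β = 0.34 · 6.164 - 2.241
z_β = -0.146

Power = Φ(z_β) = Φ(-0.146) ≈ 0.442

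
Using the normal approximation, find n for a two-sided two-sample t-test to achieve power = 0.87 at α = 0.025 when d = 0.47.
n = 103 per group

Sample size formula (two-sample t-test, normal approximation):
n = 2 · ((z_{α/2} + z_β) / d)²

z_{α/2} = 2.241 (for α = 0.025, two-sided)
z_β = 1.126 (for power = 0.87)
d = 0.47

n = 2 · ((2.241 + 1.126) / 0.47)²
n = 2 · (7.164)²
n ≈ 102.65
Round up to the next whole number: n = 103 per group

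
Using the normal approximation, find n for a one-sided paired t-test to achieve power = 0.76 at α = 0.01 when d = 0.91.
n = 12 pairs

Sample size formula (paired t-test, normal approximation):
n = ((z_α + z_β) / d)²

z_α = 2.326 (for α = 0.01, one-sided)
z_β = 0.706 (for power = 0.76)
d = 0.91

n = ((2.326 + 0.706) / 0.91)²
n = (3.332)²
n ≈ 11.10
Round up to the next whole number: n = 12 pairs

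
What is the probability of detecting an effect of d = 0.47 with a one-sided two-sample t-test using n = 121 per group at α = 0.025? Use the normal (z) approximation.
Power ≈ 0.96

Power calculation (two-sample t-test, normal approximation):
z_β = d · √(n/2) - z_α
z_β = 0.47 · √(121/2) - 1.960
z_β = 0.47 · 7.778 - 1.960
z_β = 1.696

Power = Φ(z_β) = Φ(1.696) ≈ 0.955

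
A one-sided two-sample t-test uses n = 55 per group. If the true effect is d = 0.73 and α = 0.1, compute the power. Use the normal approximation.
Power ≈ 0.99

Power calculation (two-sample t-test, normal approximation):
z_β = d · √(n/2) - z_α
z_β = 0.73 · √(55/2) - 1.282
z_β = 0.73 · 5.244 - 1.282
z_β = 2.547

Power = Φ(z_β) = Φ(2.547) ≈ 0.995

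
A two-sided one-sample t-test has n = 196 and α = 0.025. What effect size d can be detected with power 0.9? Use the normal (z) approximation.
d ≈ 0.25

Minimum detectable effect (one-sample t-test, normal approximation):
d = (z_{α/2} + z_β) / √n
d = (2.241 + 1.282) / √196
d = 3.523 / 14.000
d ≈ 0.25

By Cohen's convention (0.2 small / 0.5 medium / 0.8 large): small effect.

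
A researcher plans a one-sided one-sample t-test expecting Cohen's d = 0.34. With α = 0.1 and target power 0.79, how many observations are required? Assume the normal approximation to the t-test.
n = 38

Sample size formula (one-sample t-test, normal approximation):
n = ((z_α + z_β) / d)²

z_α = 1.282 (for α = 0.1, one-sided)
z_β = 0.806 (for power = 0.79)
d = 0.34

n = ((1.282 + 0.806) / 0.34)²
n = (6.141)²
n ≈ 37.71
Round up to the next whole number: n = 38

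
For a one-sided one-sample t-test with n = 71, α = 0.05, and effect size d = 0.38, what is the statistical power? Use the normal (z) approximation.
Power ≈ 0.94

Power calculation (one-sample t-test, normal approximation):
z_β = d · √n - z_α
z_β = 0.38 · √71 - 1.645
z_β = 0.38 · 8.426 - 1.645
z_β = 1.557

Power = Φ(z_β) = Φ(1.557) ≈ 0.940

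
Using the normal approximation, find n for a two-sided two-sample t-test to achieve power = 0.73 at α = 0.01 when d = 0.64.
n = 50 per group

Sample size formula (two-sample t-test, normal approximation):
n = 2 · ((z_{α/2} + z_β) / d)²

z_{α/2} = 2.576 (for α = 0.01, two-sided)
z_β = 0.613 (for power = 0.73)
d = 0.64

n = 2 · ((2.576 + 0.613) / 0.64)²
n = 2 · (4.983)²
n ≈ 49.66
Round up to the next whole number: n = 50 per group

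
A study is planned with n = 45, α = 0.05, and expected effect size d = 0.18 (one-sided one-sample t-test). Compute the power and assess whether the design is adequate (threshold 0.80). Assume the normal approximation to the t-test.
Power ≈ 0.33; the study is underpowered (power < 0.80)

Power calculation (one-sample t-test, normal approximation):
z_β = d · √n - z_α
z_β = 0.18 · √45 - 1.645
z_β = 0.18 · 6.708 - 1.645
z_β = -0.437

Power = Φ(z_β) = Φ(-0.437) ≈ 0.331

Effect size d = 0.18 is very small by Cohen's convention (0.2/0.5/0.8).

Threshold: power ≥ 0.80 is conventionally adequate.
Power ≈ 0.33 → the study is underpowered (power < 0.80).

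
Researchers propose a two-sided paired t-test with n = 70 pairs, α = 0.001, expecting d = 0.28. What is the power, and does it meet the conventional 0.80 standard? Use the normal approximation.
Power ≈ 0.17; the study is underpowered (power < 0.80)

Power calculation (paired t-test, normal approximation):
z_β = d · √n - z_{α/2}
z_β = 0.28 · √70 - 3.291
z_β = 0.28 · 8.367 - 3.291
z_β = -0.948

Power = Φ(z_β) = Φ(-0.948) ≈ 0.172

Effect size d = 0.28 is small by Cohen's convention (0.2/0.5/0.8).

Threshold: power ≥ 0.80 is conventionally adequate.
Power ≈ 0.17 → the study is underpowered (power < 0.80).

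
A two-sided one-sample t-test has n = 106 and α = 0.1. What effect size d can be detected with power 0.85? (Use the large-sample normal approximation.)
d ≈ 0.26

Minimum detectable effect (one-sample t-test, normal approximation):
d = (z_{α/2} + z_β) / √n
d = (1.645 + 1.036) / √106
d = 2.681 / 10.296
d ≈ 0.26

By Cohen's convention (0.2 small / 0.5 medium / 0.8 large): small effect.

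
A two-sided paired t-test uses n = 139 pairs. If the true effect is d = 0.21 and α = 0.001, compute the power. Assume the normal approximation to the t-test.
Power ≈ 0.21

Power calculation (paired t-test, normal approximation):
z_β = d · √n - z_{α/2}
z_β = 0.21 · √139 - 3.291
z_β = 0.21 · 11.790 - 3.291
z_β = -0.815

Power = Φ(z_β) = Φ(-0.815) ≈ 0.208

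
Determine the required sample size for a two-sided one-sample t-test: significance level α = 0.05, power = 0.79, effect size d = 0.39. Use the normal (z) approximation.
n = 51

Sample size formula (one-sample t-test, normal approximation):
n = ((z_{α/2} + z_β) / d)²

z_{α/2} = 1.960 (for α = 0.05, two-sided)
z_β = 0.806 (for power = 0.79)
d = 0.39

n = ((1.960 + 0.806) / 0.39)²
n = (7.092)²
n ≈ 50.30
Round up to the next whole number: n = 51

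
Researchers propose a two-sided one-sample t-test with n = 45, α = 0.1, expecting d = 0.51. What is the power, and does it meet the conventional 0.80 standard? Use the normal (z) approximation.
Power ≈ 0.96; the study is adequately powered (power ≥ 0.80)

Power calculation (one-sample t-test, normal approximation):
z_β = d · √n - z_{α/2}
z_β = 0.51 · √45 - 1.645
z_β = 0.51 · 6.708 - 1.645
z_β = 1.776

Power = Φ(z_β) = Φ(1.776) ≈ 0.962

Effect size d = 0.51 is medium by Cohen's convention (0.2/0.5/0.8).

Threshold: power ≥ 0.80 is conventionally adequate.
Power ≈ 0.96 → the study is adequately powered (power ≥ 0.80).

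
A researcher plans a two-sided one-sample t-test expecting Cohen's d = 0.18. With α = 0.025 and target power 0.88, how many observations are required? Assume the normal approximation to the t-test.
n = 361

Sample size formula (one-sample t-test, normal approximation):
n = ((z_{α/2} + z_β) / d)²

z_{α/2} = 2.241 (for α = 0.025, two-sided)
z_β = 1.175 (for power = 0.88)
d = 0.18

n = ((2.241 + 1.175) / 0.18)²
n = (18.978)²
n ≈ 360.16
Round up to the next whole number: n = 361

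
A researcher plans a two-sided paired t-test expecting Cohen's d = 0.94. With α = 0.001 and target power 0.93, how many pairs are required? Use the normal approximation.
n = 26 pairs

Sample size formula (paired t-test, normal approximation):
n = ((z_{α/2} + z_β) / d)²

z_{α/2} = 3.291 (for α = 0.001, two-sided)
z_β = 1.476 (for power = 0.93)
d = 0.94

n = ((3.291 + 1.476) / 0.94)²
n = (5.071)²
n ≈ 25.72
Round up to the next whole number: n = 26 pairs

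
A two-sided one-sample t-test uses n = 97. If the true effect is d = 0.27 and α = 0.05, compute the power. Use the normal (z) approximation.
Power ≈ 0.76

Power calculation (one-sample t-test, normal approximation):
z_β = d · √n - z_{α/2}
z_β = 0.27 · √97 - 1.960
z_β = 0.27 · 9.849 - 1.960
z_β = 0.699

Power = Φ(z_β) = Φ(0.699) ≈ 0.758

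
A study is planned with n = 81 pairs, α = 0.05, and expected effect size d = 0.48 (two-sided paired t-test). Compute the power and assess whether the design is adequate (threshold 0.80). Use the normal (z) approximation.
Power ≈ 0.99; the study is adequately powered (power ≥ 0.80)

Power calculation (paired t-test, normal approximation):
z_β = d · √n - z_{α/2}
z_β = 0.48 · √81 - 1.960
z_β = 0.48 · 9.000 - 1.960
z_β = 2.360

Power = Φ(z_β) = Φ(2.360) ≈ 0.991

Effect size d = 0.48 is small by Cohen's convention (0.2/0.5/0.8).

Threshold: power ≥ 0.80 is conventionally adequate.
Power ≈ 0.99 → the study is adequately powered (power ≥ 0.80).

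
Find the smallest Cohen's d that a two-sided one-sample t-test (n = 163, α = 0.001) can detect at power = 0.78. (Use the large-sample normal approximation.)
d ≈ 0.32

Minimum detectable effect (one-sample t-test, normal approximation):
d = (z_{α/2} + z_β) / √n
d = (3.291 + 0.772) / √163
d = 4.063 / 12.767
d ≈ 0.32

By Cohen's convention (0.2 small / 0.5 medium / 0.8 large): small effect.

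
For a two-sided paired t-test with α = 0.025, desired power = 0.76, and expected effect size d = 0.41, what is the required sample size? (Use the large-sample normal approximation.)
n = 52 pairs

Sample size formula (paired t-test, normal approximation):
n = ((z_{α/2} + z_β) / d)²

z_{α/2} = 2.241 (for α = 0.025, two-sided)
z_β = 0.706 (for power = 0.76)
d = 0.41

n = ((2.241 + 0.706) / 0.41)²
n = (7.188)²
n ≈ 51.67
Round up to the next whole number: n = 52 pairs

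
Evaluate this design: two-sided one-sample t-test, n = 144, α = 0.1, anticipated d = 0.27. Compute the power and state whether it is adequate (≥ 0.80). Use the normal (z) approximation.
Power ≈ 0.94; the study is adequately powered (power ≥ 0.80)

Power calculation (one-sample t-test, normal approximation):
z_β = d · √n - z_{α/2}
z_β = 0.27 · √144 - 1.645
z_β = 0.27 · 12.000 - 1.645
z_β = 1.595

Power = Φ(z_β) = Φ(1.595) ≈ 0.945

Effect size d = 0.27 is small by Cohen's convention (0.2/0.5/0.8).

Threshold: power ≥ 0.80 is conventionally adequate.
Power ≈ 0.94 → the study is adequately powered (power ≥ 0.80).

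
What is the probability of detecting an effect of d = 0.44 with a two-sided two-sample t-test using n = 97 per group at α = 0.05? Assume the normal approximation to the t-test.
Power ≈ 0.87

Power calculation (two-sample t-test, normal approximation):
z_β = d · √(n/2) - z_{α/2}
z_β = 0.44 · √(97/2) - 1.960
z_β = 0.44 · 6.964 - 1.960
z_β = 1.104

Power = Φ(z_β) = Φ(1.104) ≈ 0.865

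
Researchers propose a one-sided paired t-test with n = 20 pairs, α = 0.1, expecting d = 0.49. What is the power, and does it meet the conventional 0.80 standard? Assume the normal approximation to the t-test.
Power ≈ 0.82; the study is adequately powered (power ≥ 0.80)

Power calculation (paired t-test, normal approximation):
z_β = d · √n - z_α
z_β = 0.49 · √20 - 1.282
z_β = 0.49 · 4.472 - 1.282
z_β = 0.910

Power = Φ(z_β) = Φ(0.910) ≈ 0.819

Effect size d = 0.49 is small by Cohen's convention (0.2/0.5/0.8).

Threshold: power ≥ 0.80 is conventionally adequate.
Power ≈ 0.82 → the study is adequately powered (power ≥ 0.80).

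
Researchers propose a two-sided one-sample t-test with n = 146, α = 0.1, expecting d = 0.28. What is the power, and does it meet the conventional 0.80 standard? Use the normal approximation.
Power ≈ 0.96; the study is adequately powered (power ≥ 0.80)

Power calculation (one-sample t-test, normal approximation):
z_β = d · √n - z_{α/2}
z_β = 0.28 · √146 - 1.645
z_β = 0.28 · 12.083 - 1.645
z_β = 1.738

Power = Φ(z_β) = Φ(1.738) ≈ 0.959

Effect size d = 0.28 is small by Cohen's convention (0.2/0.5/0.8).

Threshold: power ≥ 0.80 is conventionally adequate.
Power ≈ 0.96 → the study is adequately powered (power ≥ 0.80).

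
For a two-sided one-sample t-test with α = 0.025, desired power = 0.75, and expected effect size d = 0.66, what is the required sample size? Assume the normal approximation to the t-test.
n = 20

Sample size formula (one-sample t-test, normal approximation):
n = ((z_{α/2} + z_β) / d)²

z_{α/2} = 2.241 (for α = 0.025, two-sided)
z_β = 0.674 (for power = 0.75)
d = 0.66

n = ((2.241 + 0.674) / 0.66)²
n = (4.417)²
n ≈ 19.51
Round up to the next whole number: n = 20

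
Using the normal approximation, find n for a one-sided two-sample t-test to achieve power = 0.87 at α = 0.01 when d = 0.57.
n = 74 per group

Sample size formula (two-sample t-test, normal approximation):
n = 2 · ((z_α + z_β) / d)²

z_α = 2.326 (for α = 0.01, one-sided)
z_β = 1.126 (for power = 0.87)
d = 0.57

n = 2 · ((2.326 + 1.126) / 0.57)²
n = 2 · (6.056)²
n ≈ 73.35
Round up to the next whole number: n = 74 per group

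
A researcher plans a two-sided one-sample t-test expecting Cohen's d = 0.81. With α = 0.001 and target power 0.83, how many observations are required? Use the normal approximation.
n = 28

Sample size formula (one-sample t-test, normal approximation):
n = ((z_{α/2} + z_β) / d)²

z_{α/2} = 3.291 (for α = 0.001, two-sided)
z_β = 0.954 (for power = 0.83)
d = 0.81

n = ((3.291 + 0.954) / 0.81)²
n = (5.241)²
n ≈ 27.47
Round up to the next whole number: n = 28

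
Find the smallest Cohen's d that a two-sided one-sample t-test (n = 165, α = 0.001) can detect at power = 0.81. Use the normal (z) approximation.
d ≈ 0.32

Minimum detectable effect (one-sample t-test, normal approximation):
d = (z_{α/2} + z_β) / √n
d = (3.291 + 0.878) / √165
d = 4.168 / 12.845
d ≈ 0.32

By Cohen's convention (0.2 small / 0.5 medium / 0.8 large): small effect.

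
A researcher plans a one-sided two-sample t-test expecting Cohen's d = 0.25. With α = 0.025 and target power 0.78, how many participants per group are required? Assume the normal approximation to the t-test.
n = 239 per group

Sample size formula (two-sample t-test, normal approximation):
n = 2 · ((z_α + z_β) / d)²

z_α = 1.960 (for α = 0.025, one-sided)
z_β = 0.772 (for power = 0.78)
d = 0.25

n = 2 · ((1.960 + 0.772) / 0.25)²
n = 2 · (10.928)²
n ≈ 238.84
Round up to the next whole number: n = 239 per group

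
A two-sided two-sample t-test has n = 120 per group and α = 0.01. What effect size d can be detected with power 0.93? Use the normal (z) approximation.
d ≈ 0.52

Minimum detectable effect (two-sample t-test, normal approximation):
d = (z_{α/2} + z_β) / √(n/2)
d = (2.576 + 1.476) / √(120/2)
d = 4.052 / 7.746
d ≈ 0.52

By Cohen's convention (0.2 small / 0.5 medium / 0.8 large): medium effect.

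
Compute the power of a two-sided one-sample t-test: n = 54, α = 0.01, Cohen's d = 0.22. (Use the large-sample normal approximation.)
Power ≈ 0.17

Power calculation (one-sample t-test, normal approximation):
z_β = d · √n - z_{α/2}
z_β = 0.22 · √54 - 2.576
z_β = 0.22 · 7.348 - 2.576
z_β = -0.959

Power = Φ(z_β) = Φ(-0.959) ≈ 0.169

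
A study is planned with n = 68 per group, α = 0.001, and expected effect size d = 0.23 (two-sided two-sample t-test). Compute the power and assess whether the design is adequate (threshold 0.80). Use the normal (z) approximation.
Power ≈ 0.03; the study is underpowered (power < 0.80)

Power calculation (two-sample t-test, normal approximation):
z_β = d · √(n/2) - z_{α/2}
z_β = 0.23 · √(68/2) - 3.291
z_β = 0.23 · 5.831 - 3.291
z_β = -1.949

Power = Φ(z_β) = Φ(-1.949) ≈ 0.026

Effect size d = 0.23 is small by Cohen's convention (0.2/0.5/0.8).

Threshold: power ≥ 0.80 is conventionally adequate.
Power ≈ 0.03 → the study is underpowered (power < 0.80).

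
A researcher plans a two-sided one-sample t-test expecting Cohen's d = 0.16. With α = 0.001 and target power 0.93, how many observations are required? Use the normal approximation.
n = 888

Sample size formula (one-sample t-test, normal approximation):
n = ((z_{α/2} + z_β) / d)²

z_{α/2} = 3.291 (for α = 0.001, two-sided)
z_β = 1.476 (for power = 0.93)
d = 0.16

n = ((3.291 + 1.476) / 0.16)²
n = (29.794)²
n ≈ 887.68
Round up to the next whole number: n = 888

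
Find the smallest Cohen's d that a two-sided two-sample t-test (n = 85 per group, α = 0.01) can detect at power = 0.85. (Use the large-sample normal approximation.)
d ≈ 0.55

Minimum detectable effect (two-sample t-test, normal approximation):
d = (z_{α/2} + z_β) / √(n/2)
d = (2.576 + 1.036) / √(85/2)
d = 3.612 / 6.519
d ≈ 0.55

By Cohen's convention (0.2 small / 0.5 medium / 0.8 large): medium effect.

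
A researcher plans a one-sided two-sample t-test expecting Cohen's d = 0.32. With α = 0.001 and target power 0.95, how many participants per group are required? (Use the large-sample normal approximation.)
n = 438 per group

Sample size formula (two-sample t-test, normal approximation):
n = 2 · ((z_α + z_β) / d)²

z_α = 3.090 (for α = 0.001, one-sided)
z_β = 1.645 (for power = 0.95)
d = 0.32

n = 2 · ((3.090 + 1.645) / 0.32)²
n = 2 · (14.797)²
n ≈ 437.90
Round up to the next whole number: n = 438 per group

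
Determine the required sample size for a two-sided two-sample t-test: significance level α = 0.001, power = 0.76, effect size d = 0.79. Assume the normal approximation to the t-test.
n = 52 per group

Sample size formula (two-sample t-test, normal approximation):
n = 2 · ((z_{α/2} + z_β) / d)²

z_{α/2} = 3.291 (for α = 0.001, two-sided)
z_β = 0.706 (for power = 0.76)
d = 0.79

n = 2 · ((3.291 + 0.706) / 0.79)²
n = 2 · (5.059)²
n ≈ 51.19
Round up to the next whole number: n = 52 per group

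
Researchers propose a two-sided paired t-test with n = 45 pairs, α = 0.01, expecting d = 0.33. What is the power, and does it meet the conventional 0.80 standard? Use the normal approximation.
Power ≈ 0.36; the study is underpowered (power < 0.80)

Power calculation (paired t-test, normal approximation):
z_β = d · √n - z_{α/2}
z_β = 0.33 · √45 - 2.576
z_β = 0.33 · 6.708 - 2.576
z_β = -0.362

Power = Φ(z_β) = Φ(-0.362) ≈ 0.359

Effect size d = 0.33 is small by Cohen's convention (0.2/0.5/0.8).

Threshold: power ≥ 0.80 is conventionally adequate.
Power ≈ 0.36 → the study is underpowered (power < 0.80).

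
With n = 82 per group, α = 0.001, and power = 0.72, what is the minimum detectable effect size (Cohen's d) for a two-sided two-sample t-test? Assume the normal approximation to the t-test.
d ≈ 0.60

Minimum detectable effect (two-sample t-test, normal approximation):
d = (z_{α/2} + z_β) / √(n/2)
d = (3.291 + 0.583) / √(82/2)
d = 3.873 / 6.403
d ≈ 0.60

By Cohen's convention (0.2 small / 0.5 medium / 0.8 large): medium effect.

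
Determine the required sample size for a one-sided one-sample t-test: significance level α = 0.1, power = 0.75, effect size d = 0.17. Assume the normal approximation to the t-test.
n = 133

Sample size formula (one-sample t-test, normal approximation):
n = ((z_α + z_β) / d)²

z_α = 1.282 (for α = 0.1, one-sided)
z_β = 0.674 (for power = 0.75)
d = 0.17

n = ((1.282 + 0.674) / 0.17)²
n = (11.506)²
n ≈ 132.39
Round up to the next whole number: n = 133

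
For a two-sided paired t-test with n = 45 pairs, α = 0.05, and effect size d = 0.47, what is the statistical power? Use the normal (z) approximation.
Power ≈ 0.88

Power calculation (paired t-test, normal approximation):
z_β = d · √n - z_{α/2}
z_β = 0.47 · √45 - 1.960
z_β = 0.47 · 6.708 - 1.960
z_β = 1.193

Power = Φ(z_β) = Φ(1.193) ≈ 0.884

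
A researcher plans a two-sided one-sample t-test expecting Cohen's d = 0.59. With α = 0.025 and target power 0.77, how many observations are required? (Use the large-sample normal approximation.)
n = 26

Sample size formula (one-sample t-test, normal approximation):
n = ((z_{α/2} + z_β) / d)²

z_{α/2} = 2.241 (for α = 0.025, two-sided)
z_β = 0.739 (for power = 0.77)
d = 0.59

n = ((2.241 + 0.739) / 0.59)²
n = (5.051)²
n ≈ 25.51
Round up to the next whole number: n = 26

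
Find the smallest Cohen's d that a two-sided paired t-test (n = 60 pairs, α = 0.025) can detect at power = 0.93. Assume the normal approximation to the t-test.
d ≈ 0.48

Minimum detectable effect (paired t-test, normal approximation):
d = (z_{α/2} + z_β) / √n
d = (2.241 + 1.476) / √60
d = 3.717 / 7.746
d ≈ 0.48

By Cohen's convention (0.2 small / 0.5 medium / 0.8 large): small effect.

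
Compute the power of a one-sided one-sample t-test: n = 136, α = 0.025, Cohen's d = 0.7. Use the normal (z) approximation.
Power ≈ 1.00

Power calculation (one-sample t-test, normal approximation):
z_β = d · √n - z_α
z_β = 0.7 · √136 - 1.960
z_β = 0.7 · 11.662 - 1.960
z_β = 6.203

Power = Φ(z_β) = Φ(6.203) ≈ 1.000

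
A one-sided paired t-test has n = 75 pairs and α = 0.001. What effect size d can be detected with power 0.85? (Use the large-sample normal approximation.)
d ≈ 0.48

Minimum detectable effect (paired t-test, normal approximation):
d = (z_α + z_β) / √n
d = (3.090 + 1.036) / √75
d = 4.127 / 8.660
d ≈ 0.48

By Cohen's convention (0.2 small / 0.5 medium / 0.8 large): small effect.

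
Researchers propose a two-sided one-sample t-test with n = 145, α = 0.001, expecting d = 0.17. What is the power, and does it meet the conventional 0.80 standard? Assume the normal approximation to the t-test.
Power ≈ 0.11; the study is underpowered (power < 0.80)

Power calculation (one-sample t-test, normal approximation):
z_β = d · √n - z_{α/2}
z_β = 0.17 · √145 - 3.291
z_β = 0.17 · 12.042 - 3.291
z_β = -1.243

Power = Φ(z_β) = Φ(-1.243) ≈ 0.107

Effect size d = 0.17 is very small by Cohen's convention (0.2/0.5/0.8).

Threshold: power ≥ 0.80 is conventionally adequate.
Power ≈ 0.11 → the study is underpowered (power < 0.80).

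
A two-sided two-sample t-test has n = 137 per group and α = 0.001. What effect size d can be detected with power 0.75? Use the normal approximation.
d ≈ 0.48

Minimum detectable effect (two-sample t-test, normal approximation):
d = (z_{α/2} + z_β) / √(n/2)
d = (3.291 + 0.674) / √(137/2)
d = 3.965 / 8.276
d ≈ 0.48

By Cohen's convention (0.2 small / 0.5 medium / 0.8 large): small effect.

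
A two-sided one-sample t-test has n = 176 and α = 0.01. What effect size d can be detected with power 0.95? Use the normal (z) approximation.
d ≈ 0.32

Minimum detectable effect (one-sample t-test, normal approximation):
d = (z_{α/2} + z_β) / √n
d = (2.576 + 1.645) / √176
d = 4.221 / 13.266
d ≈ 0.32

By Cohen's convention (0.2 small / 0.5 medium / 0.8 large): small effect.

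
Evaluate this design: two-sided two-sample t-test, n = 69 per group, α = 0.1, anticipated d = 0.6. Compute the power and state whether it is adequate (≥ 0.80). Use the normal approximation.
Power ≈ 0.97; the study is adequately powered (power ≥ 0.80)

Power calculation (two-sample t-test, normal approximation):
z_β = d · √(n/2) - z_{α/2}
z_β = 0.6 · √(69/2) - 1.645
z_β = 0.6 · 5.874 - 1.645
z_β = 1.879

Power = Φ(z_β) = Φ(1.879) ≈ 0.970

Effect size d = 0.6 is medium by Cohen's convention (0.2/0.5/0.8).

Threshold: power ≥ 0.80 is conventionally adequate.
Power ≈ 0.97 → the study is adequately powered (power ≥ 0.80).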